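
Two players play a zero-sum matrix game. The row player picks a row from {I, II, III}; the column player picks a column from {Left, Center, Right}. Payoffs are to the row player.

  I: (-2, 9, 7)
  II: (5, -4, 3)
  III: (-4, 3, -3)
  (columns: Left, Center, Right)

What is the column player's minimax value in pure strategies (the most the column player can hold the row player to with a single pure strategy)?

Column maxima: Left → 5, Center → 9, Right → 7.
The smallest of these is 5.

5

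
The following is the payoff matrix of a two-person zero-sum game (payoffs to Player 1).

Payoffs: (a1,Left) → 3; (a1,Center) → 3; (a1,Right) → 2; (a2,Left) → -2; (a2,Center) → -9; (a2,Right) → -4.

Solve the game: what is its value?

Row minima: a1 → 2, a2 → -9; maximin = 2.
Column maxima: Left → 3, Center → 3, Right → 2; minimax = 2.
Since maximin = minimax = 2, there is a saddle point and the value is 2.

2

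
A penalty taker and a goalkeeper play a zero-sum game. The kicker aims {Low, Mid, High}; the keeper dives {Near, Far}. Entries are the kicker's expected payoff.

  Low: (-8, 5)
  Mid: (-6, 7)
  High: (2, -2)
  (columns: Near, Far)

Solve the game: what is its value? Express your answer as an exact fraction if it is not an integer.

2/17

Row minima: Low → -8, Mid → -6, High → -2; maximin = -2.
Column maxima: Near → 2, Far → 7; minimax = 2.
-2 ≠ 2, so there is no saddle point; optimal play is mixed.
Low is strictly dominated by Mid, so the kicker never plays it.
On the remaining 2×2 (Mid, High vs Near, Far):
Let the kicker play Mid with probability p. Expected payoff against Near: (-6)p + 2(1−p) = −8p + 2; against Far: 7p + (-2)(1−p) = 9p − 2.
Setting these equal: −8p + 2 = 9p − 2 ⇒ −17p = -4 ⇒ p = 4/17, and the value is (-8)·(4/17) + 2 = 2/17.
For the keeper: with q = P(Near), equating Mid's and High's payoffs gives −13q + 7 = 4q − 2 ⇒ q = 9/17.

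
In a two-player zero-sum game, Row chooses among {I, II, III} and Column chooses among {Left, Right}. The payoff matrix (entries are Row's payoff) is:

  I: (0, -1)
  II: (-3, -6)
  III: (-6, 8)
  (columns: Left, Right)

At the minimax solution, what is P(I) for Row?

14/15

Row minima: I → -1, II → -6, III → -6; maximin = -1.
Column maxima: Left → 0, Right → 8; minimax = 0.
-1 ≠ 0, so there is no saddle point; optimal play is mixed.
II is strictly dominated by I, so Row never plays it.
On the remaining 2×2 (I, III vs Left, Right):
Let Row play I with probability p. Expected payoff against Left: 0p + (-6)(1−p) = 6p − 6; against Right: (-1)p + 8(1−p) = −9p + 8.
Setting these equal: 6p − 6 = −9p + 8 ⇒ 15p = 14 ⇒ p = 14/15, and the value is (6)·(14/15) − 6 = -2/5.
For Column: with q = P(Left), equating I's and III's payoffs gives q − 1 = −14q + 8 ⇒ q = 3/5.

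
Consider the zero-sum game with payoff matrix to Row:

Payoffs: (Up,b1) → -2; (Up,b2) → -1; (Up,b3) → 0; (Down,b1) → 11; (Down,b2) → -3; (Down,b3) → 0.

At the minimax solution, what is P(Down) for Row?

1/15

Row minima: Up → -2, Down → -3; maximin = -2.
Column maxima: b1 → 11, b2 → -1, b3 → 0; minimax = -1.
-2 ≠ -1, so there is no saddle point; optimal play is mixed.
b3 is strictly dominated by b2 (it gives Row strictly more in every row), so Column never plays it.
On the remaining 2×2 (Up, Down vs b1, b2):
Let Row play Up with probability p. Expected payoff against b1: (-2)p + 11(1−p) = −13p + 11; against b2: (-1)p + (-3)(1−p) = 2p − 3.
Setting these equal: −13p + 11 = 2p − 3 ⇒ −15p = -14 ⇒ p = 14/15, and the value is (-13)·(14/15) + 11 = -17/15.
For Column: with q = P(b1), equating Up's and Down's payoffs gives −q − 1 = 14q − 3 ⇒ q = 2/15.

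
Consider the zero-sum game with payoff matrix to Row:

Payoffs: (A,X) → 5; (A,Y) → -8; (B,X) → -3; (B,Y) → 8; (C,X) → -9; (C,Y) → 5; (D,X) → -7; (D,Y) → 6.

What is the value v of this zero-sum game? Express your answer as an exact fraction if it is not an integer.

Row minima: A → -8, B → -3, C → -9, D → -7; maximin = -3.
Column maxima: X → 5, Y → 8; minimax = 5.
-3 ≠ 5, so there is no saddle point; optimal play is mixed.
C is strictly dominated by B, so Row never plays it.
D is strictly dominated by B, so Row never plays it.
On the remaining 2×2 (A, B vs X, Y):
Let Row play A with probability p. Expected payoff against X: 5p + (-3)(1−p) = 8p − 3; against Y: (-8)p + 8(1−p) = −16p + 8.
Setting these equal: 8p − 3 = −16p + 8 ⇒ 24p = 11 ⇒ p = 11/24, and the value is (8)·(11/24) − 3 = 2/3.
For Column: with q = P(X), equating A's and B's payoffs gives 13q − 8 = −11q + 8 ⇒ q = 2/3.

2/3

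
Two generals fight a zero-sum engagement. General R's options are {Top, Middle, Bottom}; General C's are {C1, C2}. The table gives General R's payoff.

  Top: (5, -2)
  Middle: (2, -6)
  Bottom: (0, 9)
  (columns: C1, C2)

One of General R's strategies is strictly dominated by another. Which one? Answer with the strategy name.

Top gives a strictly higher payoff than Middle against every column: 5 > 2, -2 > -6.
So Middle is strictly dominated and General R never plays it.

Middle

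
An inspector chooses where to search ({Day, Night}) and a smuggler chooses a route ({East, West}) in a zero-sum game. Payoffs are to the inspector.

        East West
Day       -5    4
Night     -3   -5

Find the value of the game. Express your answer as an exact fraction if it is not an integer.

-37/11

Row minima: Day → -5, Night → -5; maximin = -5.
Column maxima: East → -3, West → 4; minimax = -3.
-5 ≠ -3, so there is no saddle point; optimal play is mixed.
Let the inspector play Day with probability p. Expected payoff against East: (-5)p + (-3)(1−p) = −2p − 3; against West: 4p + (-5)(1−p) = 9p − 5.
Setting these equal: −2p − 3 = 9p − 5 ⇒ −11p = -2 ⇒ p = 2/11, and the value is (-2)·(2/11) − 3 = -37/11.
For the smuggler: with q = P(East), equating Day's and Night's payoffs gives −9q + 4 = 2q − 5 ⇒ q = 9/11.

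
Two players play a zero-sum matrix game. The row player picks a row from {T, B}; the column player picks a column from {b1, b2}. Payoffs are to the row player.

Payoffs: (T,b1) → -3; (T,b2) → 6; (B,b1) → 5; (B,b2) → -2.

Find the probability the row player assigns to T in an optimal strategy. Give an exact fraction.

Row minima: T → -3, B → -2; maximin = -2.
Column maxima: b1 → 5, b2 → 6; minimax = 5.
-2 ≠ 5, so there is no saddle point; optimal play is mixed.
Let the row player play T with probability p. Expected payoff against b1: (-3)p + 5(1−p) = −8p + 5; against b2: 6p + (-2)(1−p) = 8p − 2.
Setting these equal: −8p + 5 = 8p − 2 ⇒ −16p = -7 ⇒ p = 7/16, and the value is (-8)·(7/16) + 5 = 3/2.
For the column player: with q = P(b1), equating T's and B's payoffs gives −9q + 6 = 7q − 2 ⇒ q = 1/2.

7/16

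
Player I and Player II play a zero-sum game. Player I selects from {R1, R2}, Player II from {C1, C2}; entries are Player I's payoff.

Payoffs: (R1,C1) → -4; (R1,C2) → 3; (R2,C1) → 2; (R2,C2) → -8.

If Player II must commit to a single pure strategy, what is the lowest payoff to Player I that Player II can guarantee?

Column maxima: C1 → 2, C2 → 3.
The smallest of these is 2.

2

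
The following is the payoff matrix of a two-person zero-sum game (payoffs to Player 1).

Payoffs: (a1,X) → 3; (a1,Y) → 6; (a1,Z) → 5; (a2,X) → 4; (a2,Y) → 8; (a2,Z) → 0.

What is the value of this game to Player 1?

Row minima: a1 → 3, a2 → 0; maximin = 3.
Column maxima: X → 4, Y → 8, Z → 5; minimax = 4.
3 ≠ 4, so there is no saddle point; optimal play is mixed.
Y is strictly dominated by X (it gives Player 1 strictly more in every row), so Player 2 never plays it.
On the remaining 2×2 (a1, a2 vs X, Z):
Let Player 1 play a1 with probability p. Expected payoff against X: 3p + 4(1−p) = −p + 4; against Z: 5p + 0(1−p) = 5p.
Setting these equal: −p + 4 = 5p ⇒ −6p = -4 ⇒ p = 2/3, and the value is (-1)·(2/3) + 4 = 10/3.
For Player 2: with q = P(X), equating a1's and a2's payoffs gives −2q + 5 = 4q ⇒ q = 5/6.

10/3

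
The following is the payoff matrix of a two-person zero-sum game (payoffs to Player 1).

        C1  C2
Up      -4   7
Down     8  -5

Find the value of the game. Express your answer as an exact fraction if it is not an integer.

3/2

Row minima: Up → -4, Down → -5; maximin = -4.
Column maxima: C1 → 8, C2 → 7; minimax = 7.
-4 ≠ 7, so there is no saddle point; optimal play is mixed.
Let Player 1 play Up with probability p. Expected payoff against C1: (-4)p + 8(1−p) = −12p + 8; against C2: 7p + (-5)(1−p) = 12p − 5.
Setting these equal: −12p + 8 = 12p − 5 ⇒ −24p = -13 ⇒ p = 13/24, and the value is (-12)·(13/24) + 8 = 3/2.
For Player 2: with q = P(C1), equating Up's and Down's payoffs gives −11q + 7 = 13q − 5 ⇒ q = 1/2.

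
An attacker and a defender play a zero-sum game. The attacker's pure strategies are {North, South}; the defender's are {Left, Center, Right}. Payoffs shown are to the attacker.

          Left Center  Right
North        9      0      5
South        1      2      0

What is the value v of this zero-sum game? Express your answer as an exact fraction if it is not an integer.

Row minima: North → 0, South → 0; maximin = 0.
Column maxima: Left → 9, Center → 2, Right → 5; minimax = 2.
0 ≠ 2, so there is no saddle point; optimal play is mixed.
Left is strictly dominated by Right (it gives the attacker strictly more in every row), so the defender never plays it.
On the remaining 2×2 (North, South vs Center, Right):
Let the attacker play North with probability p. Expected payoff against Center: 0p + 2(1−p) = −2p + 2; against Right: 5p + 0(1−p) = 5p.
Setting these equal: −2p + 2 = 5p ⇒ −7p = -2 ⇒ p = 2/7, and the value is (-2)·(2/7) + 2 = 10/7.
For the defender: with q = P(Center), equating North's and South's payoffs gives −5q + 5 = 2q ⇒ q = 5/7.

10/7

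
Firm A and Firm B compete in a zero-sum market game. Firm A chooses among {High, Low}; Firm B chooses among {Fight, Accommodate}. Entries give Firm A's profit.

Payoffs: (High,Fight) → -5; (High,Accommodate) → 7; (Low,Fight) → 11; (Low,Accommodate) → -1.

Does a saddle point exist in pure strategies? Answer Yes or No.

Row minima: High → -5, Low → -1; maximin = -1.
Column maxima: Fight → 11, Accommodate → 7; minimax = 7.
-1 ≠ 7, so no pure-strategy equilibrium exists.

No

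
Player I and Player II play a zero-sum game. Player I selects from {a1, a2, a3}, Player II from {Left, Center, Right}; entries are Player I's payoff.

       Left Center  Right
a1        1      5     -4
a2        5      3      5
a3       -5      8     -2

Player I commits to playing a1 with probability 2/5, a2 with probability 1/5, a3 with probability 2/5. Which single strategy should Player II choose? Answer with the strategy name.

If Player II plays Left, Player I's expected payoff is (2/5)·1 + (1/5)·5 + (2/5)·(-5) = -3/5.
If Player II plays Center, Player I's expected payoff is (2/5)·5 + (1/5)·3 + (2/5)·8 = 29/5.
If Player II plays Right, Player I's expected payoff is (2/5)·(-4) + (1/5)·5 + (2/5)·(-2) = -7/5.
Player II minimizes Player I's payoff; the smallest is -7/5, so the best response is Right.

Right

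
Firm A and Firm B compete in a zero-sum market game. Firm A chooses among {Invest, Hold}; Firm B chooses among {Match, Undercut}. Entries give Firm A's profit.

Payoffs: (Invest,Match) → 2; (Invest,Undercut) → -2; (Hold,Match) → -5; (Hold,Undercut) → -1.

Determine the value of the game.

-3/2

Row minima: Invest → -2, Hold → -5; maximin = -2.
Column maxima: Match → 2, Undercut → -1; minimax = -1.
-2 ≠ -1, so there is no saddle point; optimal play is mixed.
Let Firm A play Invest with probability p. Expected payoff against Match: 2p + (-5)(1−p) = 7p − 5; against Undercut: (-2)p + (-1)(1−p) = −p − 1.
Setting these equal: 7p − 5 = −p − 1 ⇒ 8p = 4 ⇒ p = 1/2, and the value is (7)·(1/2) − 5 = -3/2.
For Firm B: with q = P(Match), equating Invest's and Hold's payoffs gives 4q − 2 = −4q − 1 ⇒ q = 1/8.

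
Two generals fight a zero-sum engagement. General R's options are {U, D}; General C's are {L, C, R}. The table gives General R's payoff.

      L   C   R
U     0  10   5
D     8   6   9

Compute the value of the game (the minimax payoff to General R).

20/3

Row minima: U → 0, D → 6; maximin = 6.
Column maxima: L → 8, C → 10, R → 9; minimax = 8.
6 ≠ 8, so there is no saddle point; optimal play is mixed.
R is strictly dominated by L (it gives General R strictly more in every row), so General C never plays it.
On the remaining 2×2 (U, D vs L, C):
Let General R play U with probability p. Expected payoff against L: 0p + 8(1−p) = −8p + 8; against C: 10p + 6(1−p) = 4p + 6.
Setting these equal: −8p + 8 = 4p + 6 ⇒ −12p = -2 ⇒ p = 1/6, and the value is (-8)·(1/6) + 8 = 20/3.
For General C: with q = P(L), equating U's and D's payoffs gives −10q + 10 = 2q + 6 ⇒ q = 1/3.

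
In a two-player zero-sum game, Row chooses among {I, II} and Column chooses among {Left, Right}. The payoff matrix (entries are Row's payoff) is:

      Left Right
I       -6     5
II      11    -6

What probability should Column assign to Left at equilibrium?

11/28

Row minima: I → -6, II → -6; maximin = -6.
Column maxima: Left → 11, Right → 5; minimax = 5.
-6 ≠ 5, so there is no saddle point; optimal play is mixed.
Let Row play I with probability p. Expected payoff against Left: (-6)p + 11(1−p) = −17p + 11; against Right: 5p + (-6)(1−p) = 11p − 6.
Setting these equal: −17p + 11 = 11p − 6 ⇒ −28p = -17 ⇒ p = 17/28, and the value is (-17)·(17/28) + 11 = 19/28.
For Column: with q = P(Left), equating I's and II's payoffs gives −11q + 5 = 17q − 6 ⇒ q = 11/28.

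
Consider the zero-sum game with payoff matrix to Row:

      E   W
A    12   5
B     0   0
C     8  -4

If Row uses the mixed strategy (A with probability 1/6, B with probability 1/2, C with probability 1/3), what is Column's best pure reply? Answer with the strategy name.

If Column plays E, Row's expected payoff is (1/6)·12 + (1/2)·0 + (1/3)·8 = 14/3.
If Column plays W, Row's expected payoff is (1/6)·5 + (1/2)·0 + (1/3)·(-4) = -1/2.
Column minimizes Row's payoff; the smallest is -1/2, so the best response is W.

W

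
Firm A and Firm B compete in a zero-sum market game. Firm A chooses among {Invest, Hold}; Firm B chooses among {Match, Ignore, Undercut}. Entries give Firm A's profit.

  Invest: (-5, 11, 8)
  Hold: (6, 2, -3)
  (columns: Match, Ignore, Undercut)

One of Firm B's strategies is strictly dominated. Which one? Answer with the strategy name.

Undercut holds Firm A's payoff strictly below Ignore in every row: 8 < 11, -3 < 2.
So Ignore is strictly dominated for Firm B.

Ignore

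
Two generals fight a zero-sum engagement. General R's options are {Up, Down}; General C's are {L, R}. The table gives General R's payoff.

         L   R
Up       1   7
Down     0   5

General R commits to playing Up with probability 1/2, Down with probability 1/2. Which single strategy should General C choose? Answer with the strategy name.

L

If General C plays L, General R's expected payoff is (1/2)·1 + (1/2)·0 = 1/2.
If General C plays R, General R's expected payoff is (1/2)·7 + (1/2)·5 = 6.
General C minimizes General R's payoff; the smallest is 1/2, so the best response is L.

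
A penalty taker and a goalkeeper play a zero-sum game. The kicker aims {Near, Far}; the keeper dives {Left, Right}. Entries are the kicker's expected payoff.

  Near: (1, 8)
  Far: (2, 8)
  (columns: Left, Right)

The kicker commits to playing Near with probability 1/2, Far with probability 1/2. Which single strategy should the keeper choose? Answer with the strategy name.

If the keeper plays Left, the kicker's expected payoff is (1/2)·1 + (1/2)·2 = 3/2.
If the keeper plays Right, the kicker's expected payoff is (1/2)·8 + (1/2)·8 = 8.
The keeper minimizes the kicker's payoff; the smallest is 3/2, so the best response is Left.

Left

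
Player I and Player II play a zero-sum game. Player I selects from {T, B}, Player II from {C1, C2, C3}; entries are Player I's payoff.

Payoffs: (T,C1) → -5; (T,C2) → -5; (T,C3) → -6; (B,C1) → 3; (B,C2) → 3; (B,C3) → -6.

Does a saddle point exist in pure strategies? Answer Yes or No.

Yes

Row minima: T → -6, B → -6; maximin = -6.
Column maxima: C1 → 3, C2 → 3, C3 → -6; minimax = -6.
maximin = minimax = -6, so a saddle point exists.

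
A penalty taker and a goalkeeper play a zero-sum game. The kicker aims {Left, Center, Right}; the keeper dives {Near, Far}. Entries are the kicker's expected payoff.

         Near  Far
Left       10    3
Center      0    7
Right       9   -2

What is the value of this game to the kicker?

5

Row minima: Left → 3, Center → 0, Right → -2; maximin = 3.
Column maxima: Near → 10, Far → 7; minimax = 7.
3 ≠ 7, so there is no saddle point; optimal play is mixed.
Right is strictly dominated by Left, so the kicker never plays it.
On the remaining 2×2 (Left, Center vs Near, Far):
Let the kicker play Left with probability p. Expected payoff against Near: 10p + 0(1−p) = 10p; against Far: 3p + 7(1−p) = −4p + 7.
Setting these equal: 10p = −4p + 7 ⇒ 14p = 7 ⇒ p = 1/2, and the value is (10)·(1/2) = 5.
For the keeper: with q = P(Near), equating Left's and Center's payoffs gives 7q + 3 = −7q + 7 ⇒ q = 2/7.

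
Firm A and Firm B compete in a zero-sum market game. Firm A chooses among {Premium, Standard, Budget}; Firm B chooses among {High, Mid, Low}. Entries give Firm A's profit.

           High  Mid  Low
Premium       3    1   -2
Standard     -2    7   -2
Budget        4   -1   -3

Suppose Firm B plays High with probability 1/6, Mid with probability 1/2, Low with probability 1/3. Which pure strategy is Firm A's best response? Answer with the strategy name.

Standard

Expected payoff of Premium: (1/6)·3 + (1/2)·1 + (1/3)·(-2) = 1/3.
Expected payoff of Standard: (1/6)·(-2) + (1/2)·7 + (1/3)·(-2) = 5/2.
Expected payoff of Budget: (1/6)·4 + (1/2)·(-1) + (1/3)·(-3) = -5/6.
The largest is 5/2, so Firm A's best response is Standard.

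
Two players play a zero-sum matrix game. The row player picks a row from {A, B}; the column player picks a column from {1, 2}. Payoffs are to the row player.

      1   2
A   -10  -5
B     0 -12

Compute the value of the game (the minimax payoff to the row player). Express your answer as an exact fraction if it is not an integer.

-120/17

Row minima: A → -10, B → -12; maximin = -10.
Column maxima: 1 → 0, 2 → -5; minimax = -5.
-10 ≠ -5, so there is no saddle point; optimal play is mixed.
Let the row player play A with probability p. Expected payoff against 1: (-10)p + 0(1−p) = −10p; against 2: (-5)p + (-12)(1−p) = 7p − 12.
Setting these equal: −10p = 7p − 12 ⇒ −17p = -12 ⇒ p = 12/17, and the value is (-10)·(12/17) = -120/17.
For the column player: with q = P(1), equating A's and B's payoffs gives −5q − 5 = 12q − 12 ⇒ q = 7/17.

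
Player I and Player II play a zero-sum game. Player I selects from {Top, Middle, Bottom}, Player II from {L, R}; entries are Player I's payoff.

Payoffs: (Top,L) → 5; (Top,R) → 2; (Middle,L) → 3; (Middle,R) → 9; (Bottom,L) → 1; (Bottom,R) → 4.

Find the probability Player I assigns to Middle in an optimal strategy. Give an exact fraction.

1/3

Row minima: Top → 2, Middle → 3, Bottom → 1; maximin = 3.
Column maxima: L → 5, R → 9; minimax = 5.
3 ≠ 5, so there is no saddle point; optimal play is mixed.
Bottom is strictly dominated by Middle, so Player I never plays it.
On the remaining 2×2 (Top, Middle vs L, R):
Let Player I play Top with probability p. Expected payoff against L: 5p + 3(1−p) = 2p + 3; against R: 2p + 9(1−p) = −7p + 9.
Setting these equal: 2p + 3 = −7p + 9 ⇒ 9p = 6 ⇒ p = 2/3, and the value is (2)·(2/3) + 3 = 13/3.
For Player II: with q = P(L), equating Top's and Middle's payoffs gives 3q + 2 = −6q + 9 ⇒ q = 7/9.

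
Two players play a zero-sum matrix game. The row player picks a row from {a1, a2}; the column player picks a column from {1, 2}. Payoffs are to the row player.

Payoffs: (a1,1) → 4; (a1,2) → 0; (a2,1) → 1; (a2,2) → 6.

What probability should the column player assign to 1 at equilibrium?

Row minima: a1 → 0, a2 → 1; maximin = 1.
Column maxima: 1 → 4, 2 → 6; minimax = 4.
1 ≠ 4, so there is no saddle point; optimal play is mixed.
Let the row player play a1 with probability p. Expected payoff against 1: 4p + 1(1−p) = 3p + 1; against 2: 0p + 6(1−p) = −6p + 6.
Setting these equal: 3p + 1 = −6p + 6 ⇒ 9p = 5 ⇒ p = 5/9, and the value is (3)·(5/9) + 1 = 8/3.
For the column player: with q = P(1), equating a1's and a2's payoffs gives 4q = −5q + 6 ⇒ q = 2/3.

2/3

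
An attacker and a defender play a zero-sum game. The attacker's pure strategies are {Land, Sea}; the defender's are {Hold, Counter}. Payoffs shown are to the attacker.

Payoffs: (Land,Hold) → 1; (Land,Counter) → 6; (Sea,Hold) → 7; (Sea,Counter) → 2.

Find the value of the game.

4

Row minima: Land → 1, Sea → 2; maximin = 2.
Column maxima: Hold → 7, Counter → 6; minimax = 6.
2 ≠ 6, so there is no saddle point; optimal play is mixed.
Let the attacker play Land with probability p. Expected payoff against Hold: 1p + 7(1−p) = −6p + 7; against Counter: 6p + 2(1−p) = 4p + 2.
Setting these equal: −6p + 7 = 4p + 2 ⇒ −10p = -5 ⇒ p = 1/2, and the value is (-6)·(1/2) + 7 = 4.
For the defender: with q = P(Hold), equating Land's and Sea's payoffs gives −5q + 6 = 5q + 2 ⇒ q = 2/5.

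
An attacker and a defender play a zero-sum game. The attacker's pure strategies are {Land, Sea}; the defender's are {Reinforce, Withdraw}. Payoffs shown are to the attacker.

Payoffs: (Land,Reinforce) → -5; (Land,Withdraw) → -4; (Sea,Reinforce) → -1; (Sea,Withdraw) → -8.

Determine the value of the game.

Row minima: Land → -5, Sea → -8; maximin = -5.
Column maxima: Reinforce → -1, Withdraw → -4; minimax = -4.
-5 ≠ -4, so there is no saddle point; optimal play is mixed.
Let the attacker play Land with probability p. Expected payoff against Reinforce: (-5)p + (-1)(1−p) = −4p − 1; against Withdraw: (-4)p + (-8)(1−p) = 4p − 8.
Setting these equal: −4p − 1 = 4p − 8 ⇒ −8p = -7 ⇒ p = 7/8, and the value is (-4)·(7/8) − 1 = -9/2.
For the defender: with q = P(Reinforce), equating Land's and Sea's payoffs gives −q − 4 = 7q − 8 ⇒ q = 1/2.

-9/2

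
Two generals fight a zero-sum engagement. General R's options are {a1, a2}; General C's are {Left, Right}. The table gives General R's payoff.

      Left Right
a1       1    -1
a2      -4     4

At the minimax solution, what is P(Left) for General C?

Row minima: a1 → -1, a2 → -4; maximin = -1.
Column maxima: Left → 1, Right → 4; minimax = 1.
-1 ≠ 1, so there is no saddle point; optimal play is mixed.
Let General R play a1 with probability p. Expected payoff against Left: 1p + (-4)(1−p) = 5p − 4; against Right: (-1)p + 4(1−p) = −5p + 4.
Setting these equal: 5p − 4 = −5p + 4 ⇒ 10p = 8 ⇒ p = 4/5, and the value is (5)·(4/5) − 4 = 0.
For General C: with q = P(Left), equating a1's and a2's payoffs gives 2q − 1 = −8q + 4 ⇒ q = 1/2.

1/2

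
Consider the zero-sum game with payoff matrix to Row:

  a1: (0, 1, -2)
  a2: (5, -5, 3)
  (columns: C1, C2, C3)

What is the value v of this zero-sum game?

-7/11

Row minima: a1 → -2, a2 → -5; maximin = -2.
Column maxima: C1 → 5, C2 → 1, C3 → 3; minimax = 1.
-2 ≠ 1, so there is no saddle point; optimal play is mixed.
C1 is strictly dominated by C3 (it gives Row strictly more in every row), so Column never plays it.
On the remaining 2×2 (a1, a2 vs C2, C3):
Let Row play a1 with probability p. Expected payoff against C2: 1p + (-5)(1−p) = 6p − 5; against C3: (-2)p + 3(1−p) = −5p + 3.
Setting these equal: 6p − 5 = −5p + 3 ⇒ 11p = 8 ⇒ p = 8/11, and the value is (6)·(8/11) − 5 = -7/11.
For Column: with q = P(C2), equating a1's and a2's payoffs gives 3q − 2 = −8q + 3 ⇒ q = 5/11.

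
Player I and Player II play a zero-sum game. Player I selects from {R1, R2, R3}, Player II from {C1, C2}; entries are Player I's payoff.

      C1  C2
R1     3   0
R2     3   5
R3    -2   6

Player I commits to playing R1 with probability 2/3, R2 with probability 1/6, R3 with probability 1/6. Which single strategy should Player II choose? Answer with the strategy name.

If Player II plays C1, Player I's expected payoff is (2/3)·3 + (1/6)·3 + (1/6)·(-2) = 13/6.
If Player II plays C2, Player I's expected payoff is (2/3)·0 + (1/6)·5 + (1/6)·6 = 11/6.
Player II minimizes Player I's payoff; the smallest is 11/6, so the best response is C2.

C2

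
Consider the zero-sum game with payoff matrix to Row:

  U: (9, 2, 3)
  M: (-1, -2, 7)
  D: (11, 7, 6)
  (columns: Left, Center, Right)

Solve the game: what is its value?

Row minima: U → 2, M → -2, D → 6; maximin = 6.
Column maxima: Left → 11, Center → 7, Right → 7; minimax = 7.
6 ≠ 7, so there is no saddle point; optimal play is mixed.
U is strictly dominated by D, so Row never plays it.
Left is strictly dominated by Center (it gives Row strictly more in every row), so Column never plays it.
On the remaining 2×2 (M, D vs Center, Right):
Let Row play M with probability p. Expected payoff against Center: (-2)p + 7(1−p) = −9p + 7; against Right: 7p + 6(1−p) = p + 6.
Setting these equal: −9p + 7 = p + 6 ⇒ −10p = -1 ⇒ p = 1/10, and the value is (-9)·(1/10) + 7 = 61/10.
For Column: with q = P(Center), equating M's and D's payoffs gives −9q + 7 = q + 6 ⇒ q = 1/10.

61/10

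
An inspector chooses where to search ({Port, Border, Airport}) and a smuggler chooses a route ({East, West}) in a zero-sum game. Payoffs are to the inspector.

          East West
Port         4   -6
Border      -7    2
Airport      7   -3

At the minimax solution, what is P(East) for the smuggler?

Row minima: Port → -6, Border → -7, Airport → -3; maximin = -3.
Column maxima: East → 7, West → 2; minimax = 2.
-3 ≠ 2, so there is no saddle point; optimal play is mixed.
Port is strictly dominated by Airport, so the inspector never plays it.
On the remaining 2×2 (Border, Airport vs East, West):
Let the inspector play Border with probability p. Expected payoff against East: (-7)p + 7(1−p) = −14p + 7; against West: 2p + (-3)(1−p) = 5p − 3.
Setting these equal: −14p + 7 = 5p − 3 ⇒ −19p = -10 ⇒ p = 10/19, and the value is (-14)·(10/19) + 7 = -7/19.
For the smuggler: with q = P(East), equating Border's and Airport's payoffs gives −9q + 2 = 10q − 3 ⇒ q = 5/19.

5/19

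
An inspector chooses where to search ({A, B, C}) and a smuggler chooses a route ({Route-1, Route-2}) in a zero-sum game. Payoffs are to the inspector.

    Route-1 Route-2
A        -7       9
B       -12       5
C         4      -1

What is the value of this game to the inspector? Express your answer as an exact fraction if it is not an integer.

Row minima: A → -7, B → -12, C → -1; maximin = -1.
Column maxima: Route-1 → 4, Route-2 → 9; minimax = 4.
-1 ≠ 4, so there is no saddle point; optimal play is mixed.
B is strictly dominated by A, so the inspector never plays it.
On the remaining 2×2 (A, C vs Route-1, Route-2):
Let the inspector play A with probability p. Expected payoff against Route-1: (-7)p + 4(1−p) = −11p + 4; against Route-2: 9p + (-1)(1−p) = 10p − 1.
Setting these equal: −11p + 4 = 10p − 1 ⇒ −21p = -5 ⇒ p = 5/21, and the value is (-11)·(5/21) + 4 = 29/21.
For the smuggler: with q = P(Route-1), equating A's and C's payoffs gives −16q + 9 = 5q − 1 ⇒ q = 10/21.

29/21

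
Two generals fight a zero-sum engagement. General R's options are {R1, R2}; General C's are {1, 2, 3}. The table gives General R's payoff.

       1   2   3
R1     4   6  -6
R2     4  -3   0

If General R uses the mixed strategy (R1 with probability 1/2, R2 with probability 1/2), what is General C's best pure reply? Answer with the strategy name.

3

If General C plays 1, General R's expected payoff is (1/2)·4 + (1/2)·4 = 4.
If General C plays 2, General R's expected payoff is (1/2)·6 + (1/2)·(-3) = 3/2.
If General C plays 3, General R's expected payoff is (1/2)·(-6) + (1/2)·0 = -3.
General C minimizes General R's payoff; the smallest is -3, so the best response is 3.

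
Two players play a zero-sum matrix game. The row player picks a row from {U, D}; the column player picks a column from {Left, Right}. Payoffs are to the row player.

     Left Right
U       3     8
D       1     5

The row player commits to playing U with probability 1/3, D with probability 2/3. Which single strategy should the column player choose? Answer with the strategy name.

If the column player plays Left, the row player's expected payoff is (1/3)·3 + (2/3)·1 = 5/3.
If the column player plays Right, the row player's expected payoff is (1/3)·8 + (2/3)·5 = 6.
The column player minimizes the row player's payoff; the smallest is 5/3, so the best response is Left.

Left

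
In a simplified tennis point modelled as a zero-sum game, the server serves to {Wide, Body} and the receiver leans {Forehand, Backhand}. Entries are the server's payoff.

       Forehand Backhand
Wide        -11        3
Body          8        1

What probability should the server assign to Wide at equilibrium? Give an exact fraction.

1/3

Row minima: Wide → -11, Body → 1; maximin = 1.
Column maxima: Forehand → 8, Backhand → 3; minimax = 3.
1 ≠ 3, so there is no saddle point; optimal play is mixed.
Let the server play Wide with probability p. Expected payoff against Forehand: (-11)p + 8(1−p) = −19p + 8; against Backhand: 3p + 1(1−p) = 2p + 1.
Setting these equal: −19p + 8 = 2p + 1 ⇒ −21p = -7 ⇒ p = 1/3, and the value is (-19)·(1/3) + 8 = 5/3.
For the receiver: with q = P(Forehand), equating Wide's and Body's payoffs gives −14q + 3 = 7q + 1 ⇒ q = 2/21.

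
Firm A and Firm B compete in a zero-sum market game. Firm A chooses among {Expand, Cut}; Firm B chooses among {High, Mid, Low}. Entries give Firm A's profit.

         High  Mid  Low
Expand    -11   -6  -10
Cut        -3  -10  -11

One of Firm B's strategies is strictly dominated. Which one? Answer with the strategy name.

Mid

Low holds Firm A's payoff strictly below Mid in every row: -10 < -6, -11 < -10.
So Mid is strictly dominated for Firm B.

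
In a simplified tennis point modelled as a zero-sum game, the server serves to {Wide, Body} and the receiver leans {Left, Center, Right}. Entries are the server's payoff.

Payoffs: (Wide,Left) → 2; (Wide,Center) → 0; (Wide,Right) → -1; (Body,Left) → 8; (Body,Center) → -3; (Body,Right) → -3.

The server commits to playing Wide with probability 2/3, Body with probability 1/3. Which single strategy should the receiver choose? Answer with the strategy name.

If the receiver plays Left, the server's expected payoff is (2/3)·2 + (1/3)·8 = 4.
If the receiver plays Center, the server's expected payoff is (2/3)·0 + (1/3)·(-3) = -1.
If the receiver plays Right, the server's expected payoff is (2/3)·(-1) + (1/3)·(-3) = -5/3.
The receiver minimizes the server's payoff; the smallest is -5/3, so the best response is Right.

Right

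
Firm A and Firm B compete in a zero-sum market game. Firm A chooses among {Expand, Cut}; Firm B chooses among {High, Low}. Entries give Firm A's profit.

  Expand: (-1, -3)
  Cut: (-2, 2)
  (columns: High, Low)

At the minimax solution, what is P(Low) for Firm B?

Row minima: Expand → -3, Cut → -2; maximin = -2.
Column maxima: High → -1, Low → 2; minimax = -1.
-2 ≠ -1, so there is no saddle point; optimal play is mixed.
Let Firm A play Expand with probability p. Expected payoff against High: (-1)p + (-2)(1−p) = p − 2; against Low: (-3)p + 2(1−p) = −5p + 2.
Setting these equal: p − 2 = −5p + 2 ⇒ 6p = 4 ⇒ p = 2/3, and the value is (1)·(2/3) − 2 = -4/3.
For Firm B: with q = P(High), equating Expand's and Cut's payoffs gives 2q − 3 = −4q + 2 ⇒ q = 5/6.

1/6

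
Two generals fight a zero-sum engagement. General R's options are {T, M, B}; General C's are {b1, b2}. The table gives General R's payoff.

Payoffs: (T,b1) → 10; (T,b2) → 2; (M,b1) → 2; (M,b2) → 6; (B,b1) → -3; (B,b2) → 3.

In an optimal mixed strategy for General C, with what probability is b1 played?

1/3

Row minima: T → 2, M → 2, B → -3; maximin = 2.
Column maxima: b1 → 10, b2 → 6; minimax = 6.
2 ≠ 6, so there is no saddle point; optimal play is mixed.
B is strictly dominated by M, so General R never plays it.
On the remaining 2×2 (T, M vs b1, b2):
Let General R play T with probability p. Expected payoff against b1: 10p + 2(1−p) = 8p + 2; against b2: 2p + 6(1−p) = −4p + 6.
Setting these equal: 8p + 2 = −4p + 6 ⇒ 12p = 4 ⇒ p = 1/3, and the value is (8)·(1/3) + 2 = 14/3.
For General C: with q = P(b1), equating T's and M's payoffs gives 8q + 2 = −4q + 6 ⇒ q = 1/3.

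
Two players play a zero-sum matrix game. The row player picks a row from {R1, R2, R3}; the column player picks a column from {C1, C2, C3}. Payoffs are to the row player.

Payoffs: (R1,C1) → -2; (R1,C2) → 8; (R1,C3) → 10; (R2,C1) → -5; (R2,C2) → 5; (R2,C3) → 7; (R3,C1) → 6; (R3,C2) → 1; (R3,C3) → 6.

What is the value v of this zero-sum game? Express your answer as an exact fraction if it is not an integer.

Row minima: R1 → -2, R2 → -5, R3 → 1; maximin = 1.
Column maxima: C1 → 6, C2 → 8, C3 → 10; minimax = 6.
1 ≠ 6, so there is no saddle point; optimal play is mixed.
R2 is strictly dominated by R1, so the row player never plays it.
C3 is strictly dominated by C2 (it gives the row player strictly more in every row), so the column player never plays it.
On the remaining 2×2 (R1, R3 vs C1, C2):
Let the row player play R1 with probability p. Expected payoff against C1: (-2)p + 6(1−p) = −8p + 6; against C2: 8p + 1(1−p) = 7p + 1.
Setting these equal: −8p + 6 = 7p + 1 ⇒ −15p = -5 ⇒ p = 1/3, and the value is (-8)·(1/3) + 6 = 10/3.
For the column player: with q = P(C1), equating R1's and R3's payoffs gives −10q + 8 = 5q + 1 ⇒ q = 7/15.

10/3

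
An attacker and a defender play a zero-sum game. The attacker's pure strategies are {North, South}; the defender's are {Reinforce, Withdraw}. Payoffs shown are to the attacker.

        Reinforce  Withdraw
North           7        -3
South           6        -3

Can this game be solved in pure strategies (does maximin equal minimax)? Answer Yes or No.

Row minima: North → -3, South → -3; maximin = -3.
Column maxima: Reinforce → 7, Withdraw → -3; minimax = -3.
maximin = minimax = -3, so a saddle point exists.

Yes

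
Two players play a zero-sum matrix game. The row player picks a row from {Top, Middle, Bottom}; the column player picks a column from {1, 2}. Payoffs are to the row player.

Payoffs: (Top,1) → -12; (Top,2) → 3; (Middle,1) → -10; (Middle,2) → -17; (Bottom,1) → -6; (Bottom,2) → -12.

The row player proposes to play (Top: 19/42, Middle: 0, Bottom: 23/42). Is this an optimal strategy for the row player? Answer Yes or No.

Against 1 this mix gives (19/42)·(-12) + (23/42)·(-6) = -61/7.
Against 2 this mix gives (19/42)·3 + (23/42)·(-12) = -73/14.
The column player will play 1, holding the row player to -61/7. Shifting weight toward the row that does better against 1 would raise this floor (the equalizing mix achieves -54/7 against both 1 and 2), so the proposed strategy is not optimal.

No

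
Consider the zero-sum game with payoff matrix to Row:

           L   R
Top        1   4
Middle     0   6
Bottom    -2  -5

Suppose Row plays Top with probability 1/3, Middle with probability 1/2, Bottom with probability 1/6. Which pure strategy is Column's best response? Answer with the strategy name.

If Column plays L, Row's expected payoff is (1/3)·1 + (1/2)·0 + (1/6)·(-2) = 0.
If Column plays R, Row's expected payoff is (1/3)·4 + (1/2)·6 + (1/6)·(-5) = 7/2.
Column minimizes Row's payoff; the smallest is 0, so the best response is L.

L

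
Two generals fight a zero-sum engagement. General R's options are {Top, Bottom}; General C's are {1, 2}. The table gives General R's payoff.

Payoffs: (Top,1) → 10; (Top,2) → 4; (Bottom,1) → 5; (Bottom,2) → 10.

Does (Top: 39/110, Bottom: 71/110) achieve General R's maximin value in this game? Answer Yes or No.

No

Against 1 this mix gives (39/110)·10 + (71/110)·5 = 149/22.
Against 2 this mix gives (39/110)·4 + (71/110)·10 = 433/55.
General C will play 1, holding General R to 149/22. Shifting weight toward the row that does better against 1 would raise this floor (the equalizing mix achieves 80/11 against both 1 and 2), so the proposed strategy is not optimal.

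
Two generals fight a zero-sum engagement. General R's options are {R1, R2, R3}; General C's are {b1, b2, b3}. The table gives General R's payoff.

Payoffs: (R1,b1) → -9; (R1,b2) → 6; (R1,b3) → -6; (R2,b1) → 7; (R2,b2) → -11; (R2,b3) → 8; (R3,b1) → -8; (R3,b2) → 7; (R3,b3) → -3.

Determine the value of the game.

-13/11

Row minima: R1 → -9, R2 → -11, R3 → -8; maximin = -8.
Column maxima: b1 → 7, b2 → 7, b3 → 8; minimax = 7.
-8 ≠ 7, so there is no saddle point; optimal play is mixed.
R1 is strictly dominated by R3, so General R never plays it.
b3 is strictly dominated by b1 (it gives General R strictly more in every row), so General C never plays it.
On the remaining 2×2 (R2, R3 vs b1, b2):
Let General R play R2 with probability p. Expected payoff against b1: 7p + (-8)(1−p) = 15p − 8; against b2: (-11)p + 7(1−p) = −18p + 7.
Setting these equal: 15p − 8 = −18p + 7 ⇒ 33p = 15 ⇒ p = 5/11, and the value is (15)·(5/11) − 8 = -13/11.
For General C: with q = P(b1), equating R2's and R3's payoffs gives 18q − 11 = −15q + 7 ⇒ q = 6/11.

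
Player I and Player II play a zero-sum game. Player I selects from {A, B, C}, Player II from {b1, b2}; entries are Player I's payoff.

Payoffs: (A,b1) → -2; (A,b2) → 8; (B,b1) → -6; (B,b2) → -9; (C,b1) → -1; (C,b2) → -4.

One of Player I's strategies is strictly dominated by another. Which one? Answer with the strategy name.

A gives a strictly higher payoff than B against every column: -2 > -6, 8 > -9.
So B is strictly dominated and Player I never plays it.

B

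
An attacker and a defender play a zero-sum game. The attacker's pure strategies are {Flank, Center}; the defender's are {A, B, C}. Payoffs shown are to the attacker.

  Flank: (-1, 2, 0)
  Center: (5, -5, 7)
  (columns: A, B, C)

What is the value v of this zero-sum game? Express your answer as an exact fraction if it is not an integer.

5/13

Row minima: Flank → -1, Center → -5; maximin = -1.
Column maxima: A → 5, B → 2, C → 7; minimax = 2.
-1 ≠ 2, so there is no saddle point; optimal play is mixed.
C is strictly dominated by A (it gives the attacker strictly more in every row), so the defender never plays it.
On the remaining 2×2 (Flank, Center vs A, B):
Let the attacker play Flank with probability p. Expected payoff against A: (-1)p + 5(1−p) = −6p + 5; against B: 2p + (-5)(1−p) = 7p − 5.
Setting these equal: −6p + 5 = 7p − 5 ⇒ −13p = -10 ⇒ p = 10/13, and the value is (-6)·(10/13) + 5 = 5/13.
For the defender: with q = P(A), equating Flank's and Center's payoffs gives −3q + 2 = 10q − 5 ⇒ q = 7/13.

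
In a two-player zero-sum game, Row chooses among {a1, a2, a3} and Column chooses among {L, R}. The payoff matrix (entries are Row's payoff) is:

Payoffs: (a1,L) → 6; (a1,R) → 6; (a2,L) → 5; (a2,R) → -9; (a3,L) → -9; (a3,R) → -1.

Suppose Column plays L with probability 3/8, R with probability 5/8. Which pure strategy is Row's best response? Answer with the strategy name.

Expected payoff of a1: (3/8)·6 + (5/8)·6 = 6.
Expected payoff of a2: (3/8)·5 + (5/8)·(-9) = -15/4.
Expected payoff of a3: (3/8)·(-9) + (5/8)·(-1) = -4.
The largest is 6, so Row's best response is a1.

a1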